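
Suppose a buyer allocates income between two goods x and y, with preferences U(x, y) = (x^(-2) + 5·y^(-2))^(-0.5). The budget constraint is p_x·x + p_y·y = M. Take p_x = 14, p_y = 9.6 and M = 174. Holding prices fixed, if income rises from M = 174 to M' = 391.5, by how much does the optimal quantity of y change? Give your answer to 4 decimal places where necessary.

Numerically y/x = 1.939139, so x* = 174/(14 + 9.6·1.939139) = 5.3348 and y* = 1.939139·5.3348 = 10.345.
At M' = 391.5: y* = 23.2763. Change: 23.2763 − 10.345 = 12.9313.

Δy* = 12.9313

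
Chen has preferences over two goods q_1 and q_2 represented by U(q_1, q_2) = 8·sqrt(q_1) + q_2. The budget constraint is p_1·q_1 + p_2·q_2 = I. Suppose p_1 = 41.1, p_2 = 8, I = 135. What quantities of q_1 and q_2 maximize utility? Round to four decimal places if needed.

q_1* = 0.6062, q_2* = 13.7606

MU_q_1 = 4/√q_1, MU_q_2 = 1. Tangency: 4/√q_1 = p_1/p_2.
Solve: √q_1 = 4·p_2/p_1, so q_1*(p_1,p_2) = (4·p_2/p_1)², and q_2* = (I − p_1·q_1*)/p_2.
Plugging in: q_1* = (4·8/41.1)² = 0.6062, q_2* = 13.7606.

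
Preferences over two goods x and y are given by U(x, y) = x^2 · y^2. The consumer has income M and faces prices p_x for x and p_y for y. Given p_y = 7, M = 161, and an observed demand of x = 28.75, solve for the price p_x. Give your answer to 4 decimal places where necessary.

p_x = 2.8

Tangency: MRS = y/x = p_x/p_y.
So 2·p_y·y = 2·p_x·x; combined with the budget, a share 0.5 of income goes to x.
Demand: x*(p_x,p_y,M) = 0.5·M/p_x and y* = 0.5·M/p_y.
Set x* = 28.75 in the demand function and solve for p_x: p_x = 2.8.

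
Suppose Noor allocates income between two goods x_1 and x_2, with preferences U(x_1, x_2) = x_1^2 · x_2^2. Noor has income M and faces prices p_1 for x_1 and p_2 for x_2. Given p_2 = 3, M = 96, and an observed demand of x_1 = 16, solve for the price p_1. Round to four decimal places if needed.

p_1 = 3

MU_x_1/MU_x_2 = (2·x_2)/(2·x_1); tangency sets this equal to p_1/p_2.
Rearranging, p_2·x_2 = p_1·x_1. Substituting into the budget gives p_1·x_1·(1 + 1) = M.
Demand: x_1*(p_1,p_2,M) = 0.5·M/p_1 and x_2* = 0.5·M/p_2.
Set x_1* = 16 in the demand function and solve for p_1: p_1 = 3.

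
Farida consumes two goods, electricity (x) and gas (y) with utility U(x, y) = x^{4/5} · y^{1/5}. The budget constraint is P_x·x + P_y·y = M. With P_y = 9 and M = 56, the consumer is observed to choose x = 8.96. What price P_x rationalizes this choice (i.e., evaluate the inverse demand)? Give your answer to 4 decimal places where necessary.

Tangency: MRS = 4·y/x = P_x/P_y.
So 0.8·P_y·y = 0.2·P_x·x; combined with the budget, a share 0.8 of income goes to x.
Demand: x*(P_x,P_y,M) = 0.8·M/P_x and y* = 0.2·M/P_y.
Set x* = 8.96 in the demand function and solve for P_x: P_x = 5.

P_x = 5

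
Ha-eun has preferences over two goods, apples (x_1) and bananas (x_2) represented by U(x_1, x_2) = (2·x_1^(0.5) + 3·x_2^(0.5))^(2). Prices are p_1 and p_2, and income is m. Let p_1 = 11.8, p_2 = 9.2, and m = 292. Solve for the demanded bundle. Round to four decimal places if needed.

From the CES first-order condition, (2/3)·(x_2/x_1)^(0.5) = p_1/p_2.
Solve for the ratio: x_2/x_1 = [(3/2)·p_1/p_2]^(2).
Substitute x_2 = (x_2/x_1)·x_1 into the budget: x_1* = m/(p_1 + p_2·(x_2/x_1)).
Numerically x_2/x_1 = 3.701441, so x_1* = 292/(11.8 + 9.2·3.701441) = 6.3681 and x_2* = 3.701441·6.3681 = 23.5713.

x_1* = 6.3681, x_2* = 23.5713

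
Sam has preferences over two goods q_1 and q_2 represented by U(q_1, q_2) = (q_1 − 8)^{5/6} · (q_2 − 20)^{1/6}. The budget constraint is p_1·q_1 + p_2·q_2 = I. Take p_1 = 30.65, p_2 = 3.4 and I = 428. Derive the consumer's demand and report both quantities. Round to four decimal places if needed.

q_1* = 11.1213, q_2* = 25.6275

Substituting into the budget: q_1* = 8 + 5/6·(I − 8·p_1 − 20·p_2)/p_1, and q_2* = 20 + 1/6·(…)/p_2.
Discretionary income = 428 − 8·30.65 − 20·3.4 = 114.8; q_1* = 8 + 5/6·114.8/30.65 = 11.1213; q_2* = 20 + 1/6·114.8/3.4 = 25.6275.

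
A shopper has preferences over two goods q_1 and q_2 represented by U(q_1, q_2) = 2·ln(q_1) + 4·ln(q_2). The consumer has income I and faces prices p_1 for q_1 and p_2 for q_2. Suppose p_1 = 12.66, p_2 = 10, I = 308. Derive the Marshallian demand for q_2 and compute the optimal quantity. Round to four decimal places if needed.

MU_q_1/MU_q_2 = (2·q_2)/(4·q_1); tangency sets this equal to p_1/p_2.
So 2·p_2·q_2 = 4·p_1·q_1; combined with the budget, a share 1/3 of income goes to q_1.
Demand: q_1*(p_1,p_2,I) = 1/3·I/p_1 and q_2* = 2/3·I/p_2.
At p_1=12.66, p_2=10, I=308: q_2* = 2/3·308/10 = 20.5333.

q_2* = 20.5333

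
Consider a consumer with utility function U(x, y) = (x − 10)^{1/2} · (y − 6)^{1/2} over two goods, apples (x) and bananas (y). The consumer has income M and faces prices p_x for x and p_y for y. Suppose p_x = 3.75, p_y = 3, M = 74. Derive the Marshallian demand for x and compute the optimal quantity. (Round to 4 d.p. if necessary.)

MRS = (y−6)/(x−10). Tangency with p_x/p_y gives y−6 = (p_x/p_y)·(x−10).
Substituting into the budget: x* = 10 + 0.5·(M − 10·p_x − 6·p_y)/p_x, and y* = 6 + 0.5·(…)/p_y.
Discretionary income = 74 − 10·3.75 − 6·3 = 18.5; x* = 10 + 0.5·18.5/3.75 = 12.4667.

x* = 12.4667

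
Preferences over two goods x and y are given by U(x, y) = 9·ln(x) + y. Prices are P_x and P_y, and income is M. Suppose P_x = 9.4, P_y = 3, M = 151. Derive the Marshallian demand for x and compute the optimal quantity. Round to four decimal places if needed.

Set MRS = P_x/P_y: (9/x)/1 = P_x/P_y.
So x*(P_x,P_y) = 9·P_y/P_x, independent of income; and y* = (M − 9·P_y)/P_y.
At the given prices: x* = 9·3/9.4 = 2.8723.

x* = 2.8723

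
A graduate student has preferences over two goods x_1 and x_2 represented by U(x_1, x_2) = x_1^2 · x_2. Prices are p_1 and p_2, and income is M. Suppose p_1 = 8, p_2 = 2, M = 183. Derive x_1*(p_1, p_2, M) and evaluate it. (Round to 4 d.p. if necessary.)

x_1* = 15.25

The MRS is 2·x_2/x_1. Set MRS = p_1/p_2.
Rearranging, p_2·x_2 = (1/2)·p_1·x_1. Substituting into the budget gives p_1·x_1·(1 + (1/2)) = M.
Demand: x_1*(p_1,p_2,M) = 2/3·M/p_1 and x_2* = 1/3·M/p_2.
At p_1=8, p_2=2, M=183: x_1* = 2/3·183/8 = 15.25.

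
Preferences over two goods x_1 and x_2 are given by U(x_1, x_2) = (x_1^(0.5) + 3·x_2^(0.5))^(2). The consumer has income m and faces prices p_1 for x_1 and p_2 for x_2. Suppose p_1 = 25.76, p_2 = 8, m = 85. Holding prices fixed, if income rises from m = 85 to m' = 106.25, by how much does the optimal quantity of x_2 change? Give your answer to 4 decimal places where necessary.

MRS = MU_x_1/MU_x_2 = (1/3)·(x_2/x_1)^(0.5). Set equal to p_1/p_2.
Hence x_2/x_1 = (3·p_1/p_2)^(1/(0.5)), i.e. raised to the 2 power.
With the ratio pinned down, the budget gives x_1* = m/(p_1 + p_2·(x_2/x_1)) and x_2* = (x_2/x_1)·x_1*.
Numerically x_2/x_1 = 93.3156, so x_1* = 85/(25.76 + 8·93.3156) = 0.1101 and x_2* = 93.3156·0.1101 = 10.2706.
At m' = 106.25: x_2* = 12.8382. Change: 12.8382 − 10.2706 = 2.5676.

Δx_2* = 2.5676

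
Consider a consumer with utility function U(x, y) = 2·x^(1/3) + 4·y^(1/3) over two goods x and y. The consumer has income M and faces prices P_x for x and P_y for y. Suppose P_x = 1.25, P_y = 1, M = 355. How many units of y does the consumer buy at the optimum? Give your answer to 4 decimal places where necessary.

y* = 269.7102

From the CES first-order condition, (1/2)·(y/x)^(2/3) = P_x/P_y.
Solve for the ratio: y/x = [2·P_x/P_y]^(1.5).
Substitute y = (y/x)·x into the budget: x* = M/(P_x + P_y·(y/x)).
Numerically y/x = 3.952847, so x* = 355/(1.25 + 1·3.952847) = 68.2319 and y* = 3.952847·68.2319 = 269.7102.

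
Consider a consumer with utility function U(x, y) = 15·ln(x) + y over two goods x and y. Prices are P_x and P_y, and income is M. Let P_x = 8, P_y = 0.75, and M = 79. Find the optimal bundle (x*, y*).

x* = 1.4062, y* = 90.3333

MU_x = 15/x, MU_y = 1. Tangency: 15/x = P_x/P_y.
So x*(P_x,P_y) = 15·P_y/P_x, independent of income; and y* = (M − 15·P_y)/P_y.
At the given prices: x* = 15·0.75/8 = 1.4062, and y* = 90.3333.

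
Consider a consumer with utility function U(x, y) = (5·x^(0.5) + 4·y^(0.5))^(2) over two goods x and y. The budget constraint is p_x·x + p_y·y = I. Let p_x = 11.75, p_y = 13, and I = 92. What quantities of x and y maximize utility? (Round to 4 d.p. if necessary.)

x* = 4.9604, y* = 2.5935

MU_x ∝ 5·x^(-0.5), MU_y ∝ 4·y^(-0.5), so MRS = (5/4)·(y/x)^(0.5) = p_x/p_y.
Solve for the ratio: y/x = [(4/5)·p_x/p_y]^(2).
Substitute y = (y/x)·x into the budget: x* = I/(p_x + p_y·(y/x)).
Numerically y/x = 0.52284, so x* = 92/(11.75 + 13·0.52284) = 4.9604 and y* = 0.52284·4.9604 = 2.5935.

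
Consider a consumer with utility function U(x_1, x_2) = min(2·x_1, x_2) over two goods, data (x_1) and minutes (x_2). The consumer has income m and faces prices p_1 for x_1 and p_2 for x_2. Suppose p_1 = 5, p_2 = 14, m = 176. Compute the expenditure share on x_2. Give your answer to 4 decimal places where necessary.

Leontief preferences: the optimum is at the kink where x_1/1 = x_2/2, i.e. x_2 = 2·x_1.
Budget: p_1·x_1 + p_2·2·x_1 = m, so (p_1 + 2·p_2)·x_1 = m.
Demand: x_1*(p_1,p_2,m) = m/(p_1 + 2·p_2), x_2* = 2·m/(p_1 + 2·p_2).
Here 5 + 2·14 = 33, giving x_1* = 5.3333 and x_2* = 10.6667.
Expenditure on x_2: 14·10.6667 = 149.3333; share = 0.8485.

share on x_2 = 0.8485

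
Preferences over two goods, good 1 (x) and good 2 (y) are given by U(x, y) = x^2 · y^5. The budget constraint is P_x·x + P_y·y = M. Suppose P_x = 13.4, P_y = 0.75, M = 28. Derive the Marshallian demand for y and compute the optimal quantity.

y* = 26.6667

Tangency: MRS = (2/5)·y/x = P_x/P_y.
So 2·P_y·y = 5·P_x·x; combined with the budget, a share 2/7 of income goes to x.
Demand: x*(P_x,P_y,M) = 2/7·M/P_x and y* = 5/7·M/P_y.
At P_x=13.4, P_y=0.75, M=28: y* = 5/7·28/0.75 = 26.6667.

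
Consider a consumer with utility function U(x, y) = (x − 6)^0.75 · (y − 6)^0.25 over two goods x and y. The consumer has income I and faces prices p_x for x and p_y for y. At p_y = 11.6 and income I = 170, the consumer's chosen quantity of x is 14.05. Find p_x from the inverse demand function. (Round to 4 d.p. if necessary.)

Let x' = x−6, y' = y−6. MRS = 3·y'/x' = p_x/p_y.
After buying the subsistence bundle (6, 6), a share 0.75 of the remaining income goes to x: x* = 6 + 0.75·(I − 6p_x − 6p_y)/p_x.
Set x* = 14.05 in the demand function and solve for p_x: p_x = 6.

p_x = 6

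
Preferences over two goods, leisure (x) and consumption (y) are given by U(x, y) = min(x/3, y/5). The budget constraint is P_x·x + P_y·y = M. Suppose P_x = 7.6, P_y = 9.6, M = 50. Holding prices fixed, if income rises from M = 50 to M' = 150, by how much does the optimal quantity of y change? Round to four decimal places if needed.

Demand: x*(P_x,P_y,M) = 3·M/(3·P_x + 5·P_y), y* = 5·M/(3·P_x + 5·P_y).
Here 3·7.6 + 5·9.6 = 70.8, giving y* = 3.5311.
At M' = 150: y* = 10.5932. Change: 10.5932 − 3.5311 = 7.0621.

Δy* = 7.0621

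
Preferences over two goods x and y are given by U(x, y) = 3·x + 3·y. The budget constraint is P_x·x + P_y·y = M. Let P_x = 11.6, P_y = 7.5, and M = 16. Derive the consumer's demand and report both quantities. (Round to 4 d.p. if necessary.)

x* = 0, y* = 2.1333

y gives more utility per dollar, so spend all income on y: y* = M/P_y, x* = 0.
Numerically: x* = 0, y* = 2.1333.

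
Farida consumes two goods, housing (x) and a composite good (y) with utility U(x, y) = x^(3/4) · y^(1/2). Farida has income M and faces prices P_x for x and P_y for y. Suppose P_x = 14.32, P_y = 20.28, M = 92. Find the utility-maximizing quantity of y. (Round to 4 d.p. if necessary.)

y* = 1.8146

The MRS is (3/2)·y/x. Set MRS = P_x/P_y.
So 0.75·P_y·y = 0.5·P_x·x; combined with the budget, a share 0.6 of income goes to x.
Demand: x*(P_x,P_y,M) = 0.6·M/P_x and y* = 0.4·M/P_y.
At P_x=14.32, P_y=20.28, M=92: y* = 0.4·92/20.28 = 1.8146.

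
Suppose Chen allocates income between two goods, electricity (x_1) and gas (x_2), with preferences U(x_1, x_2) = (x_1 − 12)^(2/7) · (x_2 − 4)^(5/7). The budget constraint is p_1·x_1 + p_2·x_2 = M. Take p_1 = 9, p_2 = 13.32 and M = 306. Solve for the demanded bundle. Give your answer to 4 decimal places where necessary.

x_1* = 16.5943, x_2* = 11.7606

This is Cobb-Douglas in (x_1−12, x_2−4): tangency gives 2/7·p_2·(x_2−4) = 5/7·p_1·(x_1−12).
Substituting into the budget: x_1* = 12 + 2/7·(M − 12·p_1 − 4·p_2)/p_1, and x_2* = 4 + 5/7·(…)/p_2.
Discretionary income = 306 − 12·9 − 4·13.32 = 144.72; x_1* = 12 + 2/7·144.72/9 = 16.5943; x_2* = 4 + 5/7·144.72/13.32 = 11.7606.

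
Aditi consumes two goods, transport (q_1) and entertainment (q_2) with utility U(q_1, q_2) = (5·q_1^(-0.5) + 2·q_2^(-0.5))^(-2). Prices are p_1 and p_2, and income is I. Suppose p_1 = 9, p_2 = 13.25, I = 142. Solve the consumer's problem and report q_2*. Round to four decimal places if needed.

MU_q_1 ∝ 5·q_1^(-1.5), MU_q_2 ∝ 2·q_2^(-1.5), so MRS = (5/2)·(q_2/q_1)^(1.5) = p_1/p_2.
Hence q_2/q_1 = ((2/5)·p_1/p_2)^(1/(1.5)), i.e. raised to the 2/3 power.
With the ratio pinned down, the budget gives q_1* = I/(p_1 + p_2·(q_2/q_1)) and q_2* = (q_2/q_1)·q_1*.
Numerically q_2/q_1 = 0.419493, so q_1* = 142/(9 + 13.25·0.419493) = 9.7539 and q_2* = 0.419493·9.7539 = 4.0917.

q_2* = 4.0917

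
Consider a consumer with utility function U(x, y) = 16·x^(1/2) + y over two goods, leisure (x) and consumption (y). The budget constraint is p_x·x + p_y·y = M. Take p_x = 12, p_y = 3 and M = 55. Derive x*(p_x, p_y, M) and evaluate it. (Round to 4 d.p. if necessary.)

Solve: √x = 8·p_y/p_x, so x*(p_x,p_y) = (8·p_y/p_x)², and y* = (M − p_x·x*)/p_y.
Plugging in: x* = (8·3/12)² = 4.

x* = 4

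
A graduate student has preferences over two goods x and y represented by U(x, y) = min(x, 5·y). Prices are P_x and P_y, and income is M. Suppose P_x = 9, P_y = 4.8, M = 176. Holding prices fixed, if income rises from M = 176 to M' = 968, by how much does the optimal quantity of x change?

Demand: x*(P_x,P_y,M) = 5·M/(5·P_x + P_y), y* = M/(5·P_x + P_y).
Here 5·9 + 4.8 = 49.8, giving x* = 17.6707.
At M' = 968: x* = 97.1888. Change: 97.1888 − 17.6707 = 79.5181.

Δx* = 79.5181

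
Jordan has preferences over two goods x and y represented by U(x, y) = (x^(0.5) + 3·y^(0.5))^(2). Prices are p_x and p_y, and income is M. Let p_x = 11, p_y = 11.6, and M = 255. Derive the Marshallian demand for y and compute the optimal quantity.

y* = 19.6772

MU_x ∝ x^(-0.5), MU_y ∝ 3·y^(-0.5), so MRS = (1/3)·(y/x)^(0.5) = p_x/p_y.
Hence y/x = (3·p_x/p_y)^(1/(0.5)), i.e. raised to the 2 power.
Substitute y = (y/x)·x into the budget: x* = M/(p_x + p_y·(y/x)).
Numerically y/x = 8.093044, so x* = 255/(11 + 11.6·8.093044) = 2.4314 and y* = 8.093044·2.4314 = 19.6772.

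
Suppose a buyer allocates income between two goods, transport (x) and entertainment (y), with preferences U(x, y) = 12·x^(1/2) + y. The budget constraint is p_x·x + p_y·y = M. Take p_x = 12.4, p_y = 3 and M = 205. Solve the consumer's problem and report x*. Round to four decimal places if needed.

x* = 2.1072

MU_x = 6/√x, MU_y = 1. Tangency: 6/√x = p_x/p_y.
Thus x* = (6·p_y/p_x)² — independent of M — with the rest of income spent on y.
Plugging in: x* = (6·3/12.4)² = 2.1072.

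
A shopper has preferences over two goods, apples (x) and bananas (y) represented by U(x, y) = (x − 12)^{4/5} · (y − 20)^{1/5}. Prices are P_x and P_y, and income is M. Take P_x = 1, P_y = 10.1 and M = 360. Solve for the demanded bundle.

After buying the subsistence bundle (12, 20), a share 0.8 of the remaining income goes to x: x* = 12 + 0.8·(M − 12P_x − 20P_y)/P_x.
Discretionary income = 360 − 12·1 − 20·10.1 = 146; x* = 12 + 0.8·146/1 = 128.8; y* = 20 + 0.2·146/10.1 = 22.8911.

x* = 128.8, y* = 22.8911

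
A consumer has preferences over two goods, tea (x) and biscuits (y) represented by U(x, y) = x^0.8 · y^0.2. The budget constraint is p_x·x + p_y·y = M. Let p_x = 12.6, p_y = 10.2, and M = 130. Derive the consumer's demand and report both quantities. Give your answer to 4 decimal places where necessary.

x* = 8.254, y* = 2.549

The MRS is 4·y/x. Set MRS = p_x/p_y.
Rearranging, p_y·y = (1/4)·p_x·x. Substituting into the budget gives p_x·x·(1 + (1/4)) = M.
Demand: x*(p_x,p_y,M) = 0.8·M/p_x and y* = 0.2·M/p_y.
At p_x=12.6, p_y=10.2, M=130: x* = 0.8·130/12.6 = 8.254, y* = 2.549.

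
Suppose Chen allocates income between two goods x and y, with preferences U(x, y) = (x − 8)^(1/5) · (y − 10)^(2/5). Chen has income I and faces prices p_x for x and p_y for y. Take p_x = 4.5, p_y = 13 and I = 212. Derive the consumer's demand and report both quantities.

x* = 11.4074, y* = 12.359

MRS = (1/2)·(y−10)/(x−8). Tangency with p_x/p_y gives y−10 = 2·(p_x/p_y)·(x−8).
After buying the subsistence bundle (8, 10), a share 1/3 of the remaining income goes to x: x* = 8 + 1/3·(I − 8p_x − 10p_y)/p_x.
Discretionary income = 212 − 8·4.5 − 10·13 = 46; x* = 8 + 1/3·46/4.5 = 11.4074; y* = 10 + 2/3·46/13 = 12.359.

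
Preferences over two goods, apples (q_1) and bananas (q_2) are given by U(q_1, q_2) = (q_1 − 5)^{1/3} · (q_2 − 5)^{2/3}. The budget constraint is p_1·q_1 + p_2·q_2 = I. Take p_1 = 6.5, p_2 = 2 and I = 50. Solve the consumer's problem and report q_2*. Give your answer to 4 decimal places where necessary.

This is Cobb-Douglas in (q_1−5, q_2−5): tangency gives 1/3·p_2·(q_2−5) = 2/3·p_1·(q_1−5).
After buying the subsistence bundle (5, 5), a share 1/3 of the remaining income goes to q_1: q_1* = 5 + 1/3·(I − 5p_1 − 5p_2)/p_1.
Discretionary income = 50 − 5·6.5 − 5·2 = 7.5; q_2* = 5 + 2/3·7.5/2 = 7.5.

q_2* = 7.5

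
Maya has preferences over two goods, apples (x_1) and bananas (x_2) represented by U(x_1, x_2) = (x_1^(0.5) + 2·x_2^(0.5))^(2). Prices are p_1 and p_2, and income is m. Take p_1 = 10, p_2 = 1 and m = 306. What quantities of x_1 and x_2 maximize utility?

x_1* = 0.7463, x_2* = 298.5366

MRS = MU_x_1/MU_x_2 = (1/2)·(x_2/x_1)^(0.5). Set equal to p_1/p_2.
Hence x_2/x_1 = (2·p_1/p_2)^(1/(0.5)), i.e. raised to the 2 power.
With the ratio pinned down, the budget gives x_1* = m/(p_1 + p_2·(x_2/x_1)) and x_2* = (x_2/x_1)·x_1*.
Numerically x_2/x_1 = 400, so x_1* = 306/(10 + 1·400) = 0.7463 and x_2* = 400·0.7463 = 298.5366.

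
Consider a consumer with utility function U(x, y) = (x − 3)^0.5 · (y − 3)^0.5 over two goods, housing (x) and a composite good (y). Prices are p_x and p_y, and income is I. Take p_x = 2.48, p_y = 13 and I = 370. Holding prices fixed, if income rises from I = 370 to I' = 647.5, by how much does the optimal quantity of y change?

Δy* = 10.6731

MRS = (y−3)/(x−3). Tangency with p_x/p_y gives y−3 = (p_x/p_y)·(x−3).
Substituting into the budget: x* = 3 + 0.5·(I − 3·p_x − 3·p_y)/p_x, and y* = 3 + 0.5·(…)/p_y.
Discretionary income = 370 − 3·2.48 − 3·13 = 323.56; y* = 3 + 0.5·323.56/13 = 15.4446.
At I' = 647.5: y* = 26.1177. Change: 26.1177 − 15.4446 = 10.6731.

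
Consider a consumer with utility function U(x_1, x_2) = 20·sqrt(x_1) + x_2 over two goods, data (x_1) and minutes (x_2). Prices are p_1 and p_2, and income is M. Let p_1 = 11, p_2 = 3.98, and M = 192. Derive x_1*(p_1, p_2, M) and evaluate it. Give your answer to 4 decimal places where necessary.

Plugging in: x_1* = (10·3.98/11)² = 13.0912.

x_1* = 13.0912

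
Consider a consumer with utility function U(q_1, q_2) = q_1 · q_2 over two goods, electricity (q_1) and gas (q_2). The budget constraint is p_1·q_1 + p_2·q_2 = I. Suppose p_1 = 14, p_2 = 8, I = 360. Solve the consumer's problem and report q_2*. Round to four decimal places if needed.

The MRS is q_2/q_1. Set MRS = p_1/p_2.
Rearranging, p_2·q_2 = p_1·q_1. Substituting into the budget gives p_1·q_1·(1 + 1) = I.
Demand: q_1*(p_1,p_2,I) = 0.5·I/p_1 and q_2* = 0.5·I/p_2.
At p_1=14, p_2=8, I=360: q_2* = 0.5·360/8 = 22.5.

q_2* = 22.5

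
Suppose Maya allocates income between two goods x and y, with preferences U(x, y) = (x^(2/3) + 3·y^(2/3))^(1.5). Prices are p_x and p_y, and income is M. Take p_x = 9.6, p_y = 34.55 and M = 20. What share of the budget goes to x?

share on x = 0.3242

From the CES first-order condition, (1/3)·(y/x)^(1/3) = p_x/p_y.
Solve for the ratio: y/x = [3·p_x/p_y]^(3).
Substitute y = (y/x)·x into the budget: x* = M/(p_x + p_y·(y/x)).
Numerically y/x = 0.579206, so x* = 20/(9.6 + 34.55·0.579206) = 0.6754 and y* = 0.579206·0.6754 = 0.3912.
Expenditure on x: 9.6·0.6754 = 6.484; share = 0.3242.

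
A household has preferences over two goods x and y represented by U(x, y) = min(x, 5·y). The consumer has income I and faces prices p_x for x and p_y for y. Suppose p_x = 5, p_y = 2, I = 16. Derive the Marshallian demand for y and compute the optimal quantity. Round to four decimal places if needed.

With perfect complements, no substitution: consume in ratio x:y = 5:1.
Budget: p_x·x + p_y·(1/5)·x = I, so (5·p_x + p_y)·x = 5·I.
Demand: x*(p_x,p_y,I) = 5·I/(5·p_x + p_y), y* = I/(5·p_x + p_y).
Here 5·5 + 2 = 27, giving y* = 0.5926.

y* = 0.5926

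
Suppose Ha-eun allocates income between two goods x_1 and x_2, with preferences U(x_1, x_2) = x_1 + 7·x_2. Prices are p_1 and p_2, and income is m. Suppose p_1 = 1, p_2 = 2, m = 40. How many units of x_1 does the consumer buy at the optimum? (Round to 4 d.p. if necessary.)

Perfect substitutes: compare marginal utility per dollar. 1/p_1 vs 7/p_2 → 1 vs 3.5.
x_2 gives more utility per dollar, so spend all income on x_2: x_2* = m/p_2, x_1* = 0.
Numerically: x_1* = 0, x_2* = 20.

x_1* = 0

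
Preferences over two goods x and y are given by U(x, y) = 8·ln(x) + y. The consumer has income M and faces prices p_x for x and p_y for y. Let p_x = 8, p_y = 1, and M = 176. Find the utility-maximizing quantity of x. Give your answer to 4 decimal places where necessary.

At the given prices: x* = 8·1/8 = 1.

x* = 1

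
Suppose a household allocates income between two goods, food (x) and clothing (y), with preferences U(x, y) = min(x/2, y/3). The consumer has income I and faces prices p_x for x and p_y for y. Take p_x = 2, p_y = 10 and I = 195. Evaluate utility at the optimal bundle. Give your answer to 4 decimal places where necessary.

V = 5.7353

With perfect complements, no substitution: consume in ratio x:y = 2:3.
Budget: p_x·x + p_y·(3/2)·x = I, so (2·p_x + 3·p_y)·x = 2·I.
Demand: x*(p_x,p_y,I) = 2·I/(2·p_x + 3·p_y), y* = 3·I/(2·p_x + 3·p_y).
Here 2·2 + 3·10 = 34, giving x* = 11.4706 and y* = 17.2059.
Utility at the optimum: U(11.4706, 17.2059) = 5.7353.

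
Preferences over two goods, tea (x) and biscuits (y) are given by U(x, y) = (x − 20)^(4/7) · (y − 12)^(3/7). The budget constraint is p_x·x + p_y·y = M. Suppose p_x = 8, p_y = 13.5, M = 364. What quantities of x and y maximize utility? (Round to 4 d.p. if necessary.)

This is Cobb-Douglas in (x−20, y−12): tangency gives 4/7·p_y·(y−12) = 3/7·p_x·(x−20).
After buying the subsistence bundle (20, 12), a share 4/7 of the remaining income goes to x: x* = 20 + 4/7·(M − 20p_x − 12p_y)/p_x.
Discretionary income = 364 − 20·8 − 12·13.5 = 42; x* = 20 + 4/7·42/8 = 23; y* = 12 + 3/7·42/13.5 = 13.3333.

x* = 23, y* = 13.3333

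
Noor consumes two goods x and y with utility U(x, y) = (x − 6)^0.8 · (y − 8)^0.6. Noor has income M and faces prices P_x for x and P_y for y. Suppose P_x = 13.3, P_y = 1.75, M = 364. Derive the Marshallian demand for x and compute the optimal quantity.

x* = 17.609

Let x' = x−6, y' = y−8. MRS = (4/3)·y'/x' = P_x/P_y.
After buying the subsistence bundle (6, 8), a share 4/7 of the remaining income goes to x: x* = 6 + 4/7·(M − 6P_x − 8P_y)/P_x.
Discretionary income = 364 − 6·13.3 − 8·1.75 = 270.2; x* = 6 + 4/7·270.2/13.3 = 17.609.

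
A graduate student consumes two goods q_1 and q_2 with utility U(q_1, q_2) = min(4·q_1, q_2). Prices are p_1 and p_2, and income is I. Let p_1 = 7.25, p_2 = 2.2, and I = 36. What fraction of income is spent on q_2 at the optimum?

Demand: q_1*(p_1,p_2,I) = I/(p_1 + 4·p_2), q_2* = 4·I/(p_1 + 4·p_2).
Here 7.25 + 4·2.2 = 16.05, giving q_1* = 2.243 and q_2* = 8.972.
Expenditure on q_2: 2.2·8.972 = 19.7383; share = 0.5483.

share on q_2 = 0.5483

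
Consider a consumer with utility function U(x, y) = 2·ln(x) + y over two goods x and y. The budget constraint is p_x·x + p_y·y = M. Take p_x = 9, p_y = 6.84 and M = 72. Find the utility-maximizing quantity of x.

Set MRS = p_x/p_y: (2/x)/1 = p_x/p_y.
So x*(p_x,p_y) = 2·p_y/p_x, independent of income; and y* = (M − 2·p_y)/p_y.
At the given prices: x* = 2·6.84/9 = 1.52.

x* = 1.52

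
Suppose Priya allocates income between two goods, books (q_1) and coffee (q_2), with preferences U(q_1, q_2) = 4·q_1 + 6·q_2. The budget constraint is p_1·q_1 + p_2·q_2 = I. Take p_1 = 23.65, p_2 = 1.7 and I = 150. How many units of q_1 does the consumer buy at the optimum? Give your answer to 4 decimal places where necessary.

q_1* = 0

q_2 gives more utility per dollar, so spend all income on q_2: q_2* = I/p_2, q_1* = 0.
Numerically: q_1* = 0, q_2* = 88.2353.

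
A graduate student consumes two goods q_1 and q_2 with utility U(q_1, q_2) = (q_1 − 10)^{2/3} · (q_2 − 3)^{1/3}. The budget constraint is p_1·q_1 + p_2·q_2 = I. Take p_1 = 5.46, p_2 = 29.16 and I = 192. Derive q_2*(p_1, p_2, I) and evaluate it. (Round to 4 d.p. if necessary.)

q_2* = 3.5706

Let q_1' = q_1−10, q_2' = q_2−3. MRS = 2·q_2'/q_1' = p_1/p_2.
Substituting into the budget: q_1* = 10 + 2/3·(I − 10·p_1 − 3·p_2)/p_1, and q_2* = 3 + 1/3·(…)/p_2.
Discretionary income = 192 − 10·5.46 − 3·29.16 = 49.92; q_2* = 3 + 1/3·49.92/29.16 = 3.5706.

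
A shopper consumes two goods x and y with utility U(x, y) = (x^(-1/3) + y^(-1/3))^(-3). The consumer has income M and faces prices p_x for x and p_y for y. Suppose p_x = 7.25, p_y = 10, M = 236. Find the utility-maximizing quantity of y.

y* = 12.2741

MU_x ∝ x^(-4/3), MU_y ∝ y^(-4/3), so MRS = (y/x)^(4/3) = p_x/p_y.
Solve for the ratio: y/x = [p_x/p_y]^(0.75).
Substitute y = (y/x)·x into the budget: x* = M/(p_x + p_y·(y/x)).
Numerically y/x = 0.785694, so x* = 236/(7.25 + 10·0.785694) = 15.622 and y* = 0.785694·15.622 = 12.2741.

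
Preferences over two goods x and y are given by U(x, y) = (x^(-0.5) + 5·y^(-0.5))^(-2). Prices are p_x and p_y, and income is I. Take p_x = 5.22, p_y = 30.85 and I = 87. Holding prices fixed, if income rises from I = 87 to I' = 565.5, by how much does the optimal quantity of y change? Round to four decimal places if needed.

MRS = MU_x/MU_y = (1/5)·(y/x)^(1.5). Set equal to p_x/p_y.
Solve for the ratio: y/x = [5·p_x/p_y]^(2/3).
Substitute y = (y/x)·x into the budget: x* = I/(p_x + p_y·(y/x)).
Numerically y/x = 0.89452, so x* = 87/(5.22 + 30.85·0.89452) = 2.6511 and y* = 0.89452·2.6511 = 2.3715.
At I' = 565.5: y* = 15.4148. Change: 15.4148 − 2.3715 = 13.0433.

Δy* = 13.0433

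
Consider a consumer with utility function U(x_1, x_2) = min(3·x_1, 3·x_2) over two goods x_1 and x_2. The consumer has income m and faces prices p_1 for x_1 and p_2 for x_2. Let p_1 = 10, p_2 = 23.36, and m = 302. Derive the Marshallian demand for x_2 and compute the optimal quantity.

x_2* = 9.0528

Leontief preferences: the optimum is at the kink where x_1/3 = x_2/3, i.e. x_2 = x_1.
Budget: p_1·x_1 + p_2·x_1 = m, so (3·p_1 + 3·p_2)·x_1 = 3·m.
Demand: x_1*(p_1,p_2,m) = 3·m/(3·p_1 + 3·p_2), x_2* = 3·m/(3·p_1 + 3·p_2).
Here 3·10 + 3·23.36 = 100.08, giving x_2* = 9.0528.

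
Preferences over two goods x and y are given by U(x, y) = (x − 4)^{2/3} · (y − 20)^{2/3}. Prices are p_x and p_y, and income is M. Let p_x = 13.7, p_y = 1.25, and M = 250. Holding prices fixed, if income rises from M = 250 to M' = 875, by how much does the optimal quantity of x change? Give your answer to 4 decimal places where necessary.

Δx* = 22.8102

Let x' = x−4, y' = y−20. MRS = y'/x' = p_x/p_y.
After buying the subsistence bundle (4, 20), a share 0.5 of the remaining income goes to x: x* = 4 + 0.5·(M − 4p_x − 20p_y)/p_x.
Discretionary income = 250 − 4·13.7 − 20·1.25 = 170.2; x* = 4 + 0.5·170.2/13.7 = 10.2117.
At M' = 875: x* = 33.0219. Change: 33.0219 − 10.2117 = 22.8102.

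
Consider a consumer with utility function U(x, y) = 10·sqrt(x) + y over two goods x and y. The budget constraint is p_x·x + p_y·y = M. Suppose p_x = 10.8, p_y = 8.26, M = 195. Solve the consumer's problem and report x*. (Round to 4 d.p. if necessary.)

Utility is quasi-linear in y; the FOC for x is 5/√x = p_x/p_y.
Solve: √x = 5·p_y/p_x, so x*(p_x,p_y) = (5·p_y/p_x)², and y* = (M − p_x·x*)/p_y.
Plugging in: x* = (5·8.26/10.8)² = 14.6235.

x* = 14.6235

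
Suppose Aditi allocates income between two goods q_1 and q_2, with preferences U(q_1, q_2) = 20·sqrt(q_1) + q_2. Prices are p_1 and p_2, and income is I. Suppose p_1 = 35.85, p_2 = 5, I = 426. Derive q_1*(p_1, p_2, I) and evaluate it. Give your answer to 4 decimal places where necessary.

q_1* = 1.9452

Set MRS = p_1/p_2: 10·q_1^(−1/2) = p_1/p_2.
Thus q_1* = (10·p_2/p_1)² — independent of I — with the rest of income spent on q_2.
Plugging in: q_1* = (10·5/35.85)² = 1.9452.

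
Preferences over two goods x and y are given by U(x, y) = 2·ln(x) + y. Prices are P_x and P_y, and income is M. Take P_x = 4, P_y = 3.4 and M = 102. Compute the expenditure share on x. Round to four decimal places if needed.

share on x = 0.0667

MU_x = 2/x, MU_y = 1. Tangency: 2/x = P_x/P_y.
So x*(P_x,P_y) = 2·P_y/P_x, independent of income; and y* = (M − 2·P_y)/P_y.
At the given prices: x* = 2·3.4/4 = 1.7, and y* = 28.
Expenditure on x: 4·1.7 = 6.8; share = 0.0667.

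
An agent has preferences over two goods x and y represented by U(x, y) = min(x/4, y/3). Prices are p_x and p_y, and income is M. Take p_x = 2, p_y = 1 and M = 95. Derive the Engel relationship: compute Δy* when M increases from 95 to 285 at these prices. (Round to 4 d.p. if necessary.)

Here 4·2 + 3·1 = 11, giving y* = 25.9091.
At M' = 285: y* = 77.7273. Change: 77.7273 − 25.9091 = 51.8182.

Δy* = 51.8182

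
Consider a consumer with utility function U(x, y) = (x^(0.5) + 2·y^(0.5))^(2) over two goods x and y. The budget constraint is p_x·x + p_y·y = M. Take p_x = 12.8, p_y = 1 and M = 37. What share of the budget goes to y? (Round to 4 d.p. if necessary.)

share on y = 0.9808

MRS = MU_x/MU_y = (1/2)·(y/x)^(0.5). Set equal to p_x/p_y.
Hence y/x = (2·p_x/p_y)^(1/(0.5)), i.e. raised to the 2 power.
Substitute y = (y/x)·x into the budget: x* = M/(p_x + p_y·(y/x)).
Numerically y/x = 655.36, so x* = 37/(12.8 + 1·655.36) = 0.0554 and y* = 655.36·0.0554 = 36.2912.
Expenditure on y: 1·36.2912 = 36.2912; share = 0.9808.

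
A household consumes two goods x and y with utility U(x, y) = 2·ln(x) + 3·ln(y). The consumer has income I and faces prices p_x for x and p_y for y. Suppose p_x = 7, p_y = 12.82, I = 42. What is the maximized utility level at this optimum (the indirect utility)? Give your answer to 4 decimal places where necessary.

The MRS is (2/3)·y/x. Set MRS = p_x/p_y.
Rearranging, p_y·y = (3/2)·p_x·x. Substituting into the budget gives p_x·x·(1 + (3/2)) = I.
Demand: x*(p_x,p_y,I) = 0.4·I/p_x and y* = 0.6·I/p_y.
At p_x=7, p_y=12.82, I=42: x* = 0.4·42/7 = 2.4, y* = 1.9657.
Utility at the optimum: U(2.4, 1.9657) = 3.7785.

V = 3.7785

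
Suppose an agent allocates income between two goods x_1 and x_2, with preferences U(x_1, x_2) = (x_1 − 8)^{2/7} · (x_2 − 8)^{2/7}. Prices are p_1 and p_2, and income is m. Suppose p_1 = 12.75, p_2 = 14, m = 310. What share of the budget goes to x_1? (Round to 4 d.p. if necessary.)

Let x_1' = x_1−8, x_2' = x_2−8. MRS = x_2'/x_1' = p_1/p_2.
Substituting into the budget: x_1* = 8 + 0.5·(m − 8·p_1 − 8·p_2)/p_1, and x_2* = 8 + 0.5·(…)/p_2.
Discretionary income = 310 − 8·12.75 − 8·14 = 96; x_1* = 8 + 0.5·96/12.75 = 11.7647; x_2* = 8 + 0.5·96/14 = 11.4286.
Expenditure on x_1: 12.75·11.7647 = 150; share = 0.4839.

share on x_1 = 0.4839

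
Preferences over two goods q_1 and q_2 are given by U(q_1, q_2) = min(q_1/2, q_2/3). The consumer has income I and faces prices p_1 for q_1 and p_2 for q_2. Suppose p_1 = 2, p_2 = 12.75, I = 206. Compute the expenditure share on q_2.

share on q_2 = 0.9053

Demand: q_1*(p_1,p_2,I) = 2·I/(2·p_1 + 3·p_2), q_2* = 3·I/(2·p_1 + 3·p_2).
Here 2·2 + 3·12.75 = 42.25, giving q_1* = 9.7515 and q_2* = 14.6272.
Expenditure on q_2: 12.75·14.6272 = 186.497; share = 0.9053.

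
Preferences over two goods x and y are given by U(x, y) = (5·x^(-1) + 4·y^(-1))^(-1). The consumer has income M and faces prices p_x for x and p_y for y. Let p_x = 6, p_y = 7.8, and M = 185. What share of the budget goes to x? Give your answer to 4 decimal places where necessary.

MRS = MU_x/MU_y = (5/4)·(y/x)^(2). Set equal to p_x/p_y.
Hence y/x = ((4/5)·p_x/p_y)^(1/(2)), i.e. raised to the 0.5 power.
Substitute y = (y/x)·x into the budget: x* = M/(p_x + p_y·(y/x)).
Numerically y/x = 0.784465, so x* = 185/(6 + 7.8·0.784465) = 15.2655 and y* = 0.784465·15.2655 = 11.9752.
Expenditure on x: 6·15.2655 = 91.5931; share = 0.4951.

share on x = 0.4951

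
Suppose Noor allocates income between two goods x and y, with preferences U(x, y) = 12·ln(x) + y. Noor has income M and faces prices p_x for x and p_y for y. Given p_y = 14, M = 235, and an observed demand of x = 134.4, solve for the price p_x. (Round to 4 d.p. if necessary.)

p_x = 1.25

MU_x = 12/x, MU_y = 1. Tangency: 12/x = p_x/p_y.
So x*(p_x,p_y) = 12·p_y/p_x, independent of income; and y* = (M − 12·p_y)/p_y.
Set x* = 134.4 in the demand function and solve for p_x: p_x = 1.25.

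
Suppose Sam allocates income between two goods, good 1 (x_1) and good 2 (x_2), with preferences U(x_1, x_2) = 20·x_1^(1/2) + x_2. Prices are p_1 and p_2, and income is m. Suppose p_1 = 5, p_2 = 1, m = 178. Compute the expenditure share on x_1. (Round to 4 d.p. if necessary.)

share on x_1 = 0.1124

Solve: √x_1 = 10·p_2/p_1, so x_1*(p_1,p_2) = (10·p_2/p_1)², and x_2* = (m − p_1·x_1*)/p_2.
Plugging in: x_1* = (10·1/5)² = 4, x_2* = 158.
Expenditure on x_1: 5·4 = 20; share = 0.1124.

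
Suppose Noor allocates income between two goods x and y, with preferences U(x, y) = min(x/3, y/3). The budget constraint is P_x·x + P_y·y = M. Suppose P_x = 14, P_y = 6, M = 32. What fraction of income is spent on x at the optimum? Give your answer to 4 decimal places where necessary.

share on x = 0.7

Leontief preferences: the optimum is at the kink where x/3 = y/3, i.e. y = x.
Budget: P_x·x + P_y·x = M, so (3·P_x + 3·P_y)·x = 3·M.
Demand: x*(P_x,P_y,M) = 3·M/(3·P_x + 3·P_y), y* = 3·M/(3·P_x + 3·P_y).
Here 3·14 + 3·6 = 60, giving x* = 1.6 and y* = 1.6.
Expenditure on x: 14·1.6 = 22.4; share = 0.7.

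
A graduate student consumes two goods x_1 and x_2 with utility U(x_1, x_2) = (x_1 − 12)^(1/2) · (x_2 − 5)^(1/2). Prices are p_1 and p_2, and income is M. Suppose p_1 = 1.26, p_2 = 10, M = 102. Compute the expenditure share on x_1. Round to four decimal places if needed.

Let x_1' = x_1−12, x_2' = x_2−5. MRS = x_2'/x_1' = p_1/p_2.
After buying the subsistence bundle (12, 5), a share 0.5 of the remaining income goes to x_1: x_1* = 12 + 0.5·(M − 12p_1 − 5p_2)/p_1.
Discretionary income = 102 − 12·1.26 − 5·10 = 36.88; x_1* = 12 + 0.5·36.88/1.26 = 26.6349; x_2* = 5 + 0.5·36.88/10 = 6.844.
Expenditure on x_1: 1.26·26.6349 = 33.56; share = 0.329.

share on x_1 = 0.329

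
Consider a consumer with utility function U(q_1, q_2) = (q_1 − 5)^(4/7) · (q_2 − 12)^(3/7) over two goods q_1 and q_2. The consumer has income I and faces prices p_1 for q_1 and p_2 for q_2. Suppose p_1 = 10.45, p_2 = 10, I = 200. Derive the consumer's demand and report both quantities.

Let q_1' = q_1−5, q_2' = q_2−12. MRS = (4/3)·q_2'/q_1' = p_1/p_2.
After buying the subsistence bundle (5, 12), a share 4/7 of the remaining income goes to q_1: q_1* = 5 + 4/7·(I − 5p_1 − 12p_2)/p_1.
Discretionary income = 200 − 5·10.45 − 12·10 = 27.75; q_1* = 5 + 4/7·27.75/10.45 = 6.5174; q_2* = 12 + 3/7·27.75/10 = 13.1893.

q_1* = 6.5174, q_2* = 13.1893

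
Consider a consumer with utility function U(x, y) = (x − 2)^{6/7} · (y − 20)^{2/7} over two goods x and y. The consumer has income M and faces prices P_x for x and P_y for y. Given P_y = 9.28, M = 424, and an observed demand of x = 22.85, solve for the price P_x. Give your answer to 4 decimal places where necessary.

This is Cobb-Douglas in (x−2, y−20): tangency gives 6/7·P_y·(y−20) = 2/7·P_x·(x−2).
After buying the subsistence bundle (2, 20), a share 0.75 of the remaining income goes to x: x* = 2 + 0.75·(M − 2P_x − 20P_y)/P_x.
Set x* = 22.85 in the demand function and solve for P_x: P_x = 8.

P_x = 8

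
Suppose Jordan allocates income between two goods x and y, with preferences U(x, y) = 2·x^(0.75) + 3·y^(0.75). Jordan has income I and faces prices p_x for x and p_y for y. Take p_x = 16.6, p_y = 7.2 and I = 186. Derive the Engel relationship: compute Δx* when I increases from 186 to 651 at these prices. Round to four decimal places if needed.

Numerically y/x = 143.043261, so x* = 186/(16.6 + 7.2·143.043261) = 0.1777.
At I' = 651: x* = 0.6221. Change: 0.6221 − 0.1777 = 0.4443.

Δx* = 0.4443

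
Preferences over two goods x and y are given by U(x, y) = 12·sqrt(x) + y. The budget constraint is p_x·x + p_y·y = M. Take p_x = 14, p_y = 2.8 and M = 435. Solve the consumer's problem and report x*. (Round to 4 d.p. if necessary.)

MU_x = 6/√x, MU_y = 1. Tangency: 6/√x = p_x/p_y.
Thus x* = (6·p_y/p_x)² — independent of M — with the rest of income spent on y.
Plugging in: x* = (6·2.8/14)² = 1.44.

x* = 1.44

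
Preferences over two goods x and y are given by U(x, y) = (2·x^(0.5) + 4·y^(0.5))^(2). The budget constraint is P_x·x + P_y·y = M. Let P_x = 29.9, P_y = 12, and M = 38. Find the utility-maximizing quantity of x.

x* = 0.1159

MRS = MU_x/MU_y = (1/2)·(y/x)^(0.5). Set equal to P_x/P_y.
Solve for the ratio: y/x = [2·P_x/P_y]^(2).
Substitute y = (y/x)·x into the budget: x* = M/(P_x + P_y·(y/x)).
Numerically y/x = 24.833611, so x* = 38/(29.9 + 12·24.833611) = 0.1159.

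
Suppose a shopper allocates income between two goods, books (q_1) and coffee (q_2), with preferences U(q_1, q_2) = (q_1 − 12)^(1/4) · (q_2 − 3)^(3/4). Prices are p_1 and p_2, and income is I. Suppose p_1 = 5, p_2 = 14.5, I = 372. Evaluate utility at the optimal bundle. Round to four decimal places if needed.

V = 13.7707

Substituting into the budget: q_1* = 12 + 0.25·(I − 12·p_1 − 3·p_2)/p_1, and q_2* = 3 + 0.75·(…)/p_2.
Discretionary income = 372 − 12·5 − 3·14.5 = 268.5; q_1* = 12 + 0.25·268.5/5 = 25.425; q_2* = 3 + 0.75·268.5/14.5 = 16.8879.
Utility at the optimum: U(25.425, 16.8879) = 13.7707.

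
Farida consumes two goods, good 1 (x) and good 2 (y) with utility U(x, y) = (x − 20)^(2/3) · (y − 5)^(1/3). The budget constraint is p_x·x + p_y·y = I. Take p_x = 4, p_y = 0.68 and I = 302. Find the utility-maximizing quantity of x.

x* = 56.4333

Substituting into the budget: x* = 20 + 2/3·(I − 20·p_x − 5·p_y)/p_x, and y* = 5 + 1/3·(…)/p_y.
Discretionary income = 302 − 20·4 − 5·0.68 = 218.6; x* = 20 + 2/3·218.6/4 = 56.4333.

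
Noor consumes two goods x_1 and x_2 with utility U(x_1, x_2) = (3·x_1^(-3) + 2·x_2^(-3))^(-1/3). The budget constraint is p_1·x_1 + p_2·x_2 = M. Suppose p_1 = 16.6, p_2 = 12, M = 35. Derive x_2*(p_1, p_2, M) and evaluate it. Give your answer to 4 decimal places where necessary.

x_2* = 1.2094

MRS = MU_x_1/MU_x_2 = (3/2)·(x_2/x_1)^(4). Set equal to p_1/p_2.
Solve for the ratio: x_2/x_1 = [(2/3)·p_1/p_2]^(0.25).
With the ratio pinned down, the budget gives x_1* = M/(p_1 + p_2·(x_2/x_1)) and x_2* = (x_2/x_1)·x_1*.
Numerically x_2/x_1 = 0.979961, so x_1* = 35/(16.6 + 12·0.979961) = 1.2342 and x_2* = 0.979961·1.2342 = 1.2094.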